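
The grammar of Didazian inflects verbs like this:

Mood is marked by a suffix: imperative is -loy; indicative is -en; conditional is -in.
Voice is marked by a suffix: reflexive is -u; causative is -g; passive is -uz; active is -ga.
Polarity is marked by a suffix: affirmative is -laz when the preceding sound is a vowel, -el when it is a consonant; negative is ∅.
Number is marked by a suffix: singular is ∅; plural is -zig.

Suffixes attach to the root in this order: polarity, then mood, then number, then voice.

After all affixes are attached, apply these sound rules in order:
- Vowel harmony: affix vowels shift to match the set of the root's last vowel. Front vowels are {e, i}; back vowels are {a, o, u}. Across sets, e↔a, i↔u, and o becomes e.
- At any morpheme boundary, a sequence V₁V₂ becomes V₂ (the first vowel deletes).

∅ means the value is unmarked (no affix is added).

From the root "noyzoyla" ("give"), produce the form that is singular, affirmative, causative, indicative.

noyzoylalazang

Attach polarity affirmative -laz (after vowel 'a') → noyzoylalaz.
Attach mood indicative -en → noyzoylalazen.
number = singular: zero marking, form stays noyzoylalazen.
Attach voice causative -g → noyzoylalazeng.
Apply vowel harmony: noyzoylalazeng → noyzoylalazang.
Vowel deletion: no change.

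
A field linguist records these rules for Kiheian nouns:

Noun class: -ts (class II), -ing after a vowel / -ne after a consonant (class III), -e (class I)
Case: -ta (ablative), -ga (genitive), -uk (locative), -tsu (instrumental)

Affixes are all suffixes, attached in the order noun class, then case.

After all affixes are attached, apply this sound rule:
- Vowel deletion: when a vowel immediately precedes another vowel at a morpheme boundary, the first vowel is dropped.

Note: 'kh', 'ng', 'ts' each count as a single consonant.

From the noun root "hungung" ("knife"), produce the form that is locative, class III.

hungungnuk

Attach noun class class III -ne (after consonant 'ng') → hungungne.
Attach case locative -uk → hungungneuk.
Apply vowel deletion: hungungneuk → hungungnuk.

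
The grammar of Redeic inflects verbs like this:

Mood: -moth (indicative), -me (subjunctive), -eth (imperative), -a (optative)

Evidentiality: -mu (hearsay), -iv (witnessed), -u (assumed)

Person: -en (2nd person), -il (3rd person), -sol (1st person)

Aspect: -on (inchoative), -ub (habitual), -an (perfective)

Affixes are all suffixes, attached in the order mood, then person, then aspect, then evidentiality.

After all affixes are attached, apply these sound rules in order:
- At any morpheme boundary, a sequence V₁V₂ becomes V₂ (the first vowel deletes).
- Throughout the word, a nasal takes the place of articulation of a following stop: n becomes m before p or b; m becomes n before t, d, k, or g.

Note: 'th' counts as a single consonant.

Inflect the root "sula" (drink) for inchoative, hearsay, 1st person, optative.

Attach mood optative -a → sulaa.
Attach person 1st person -sol → sulaasol.
Attach aspect inchoative -on → sulaasolon.
Attach evidentiality hearsay -mu → sulaasolonmu.
Apply vowel deletion: sulaasolonmu → sulasolonmu.
Nasal assimilation: no change.

sulasolonmu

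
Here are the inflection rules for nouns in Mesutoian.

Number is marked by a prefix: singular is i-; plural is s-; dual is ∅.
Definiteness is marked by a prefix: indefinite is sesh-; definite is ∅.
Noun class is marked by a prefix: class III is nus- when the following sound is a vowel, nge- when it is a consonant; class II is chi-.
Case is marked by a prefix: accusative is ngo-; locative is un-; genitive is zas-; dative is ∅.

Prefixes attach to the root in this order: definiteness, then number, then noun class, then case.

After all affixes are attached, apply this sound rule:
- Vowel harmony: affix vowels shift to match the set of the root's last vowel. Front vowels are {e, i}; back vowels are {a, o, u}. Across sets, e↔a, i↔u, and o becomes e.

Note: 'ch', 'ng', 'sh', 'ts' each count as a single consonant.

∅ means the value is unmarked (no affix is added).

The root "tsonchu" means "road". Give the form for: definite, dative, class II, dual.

definiteness = definite: zero marking, form stays tsonchu.
number = dual: zero marking, form stays tsonchu.
Attach noun class class II chi- → chitsonchu.
case = dative: zero marking, form stays chitsonchu.
Apply vowel harmony: chitsonchu → chutsonchu.

chutsonchu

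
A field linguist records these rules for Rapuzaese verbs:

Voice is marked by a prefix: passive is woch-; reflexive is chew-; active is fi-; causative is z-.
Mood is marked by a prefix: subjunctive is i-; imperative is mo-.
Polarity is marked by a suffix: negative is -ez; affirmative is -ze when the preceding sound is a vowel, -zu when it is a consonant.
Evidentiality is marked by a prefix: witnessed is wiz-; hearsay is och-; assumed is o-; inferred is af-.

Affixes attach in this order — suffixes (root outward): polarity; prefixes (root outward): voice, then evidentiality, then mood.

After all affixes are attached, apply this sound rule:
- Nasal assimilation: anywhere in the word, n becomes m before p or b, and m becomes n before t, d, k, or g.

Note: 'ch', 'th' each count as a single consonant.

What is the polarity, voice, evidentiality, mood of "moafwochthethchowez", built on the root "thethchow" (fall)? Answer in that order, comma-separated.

negative, passive, inferred, imperative

Segment: mo-af-woch-thethchow-ez.
polarity: -ez → negative.
voice: woch- → passive.
evidentiality: af- → inferred.
mood: mo- → imperative.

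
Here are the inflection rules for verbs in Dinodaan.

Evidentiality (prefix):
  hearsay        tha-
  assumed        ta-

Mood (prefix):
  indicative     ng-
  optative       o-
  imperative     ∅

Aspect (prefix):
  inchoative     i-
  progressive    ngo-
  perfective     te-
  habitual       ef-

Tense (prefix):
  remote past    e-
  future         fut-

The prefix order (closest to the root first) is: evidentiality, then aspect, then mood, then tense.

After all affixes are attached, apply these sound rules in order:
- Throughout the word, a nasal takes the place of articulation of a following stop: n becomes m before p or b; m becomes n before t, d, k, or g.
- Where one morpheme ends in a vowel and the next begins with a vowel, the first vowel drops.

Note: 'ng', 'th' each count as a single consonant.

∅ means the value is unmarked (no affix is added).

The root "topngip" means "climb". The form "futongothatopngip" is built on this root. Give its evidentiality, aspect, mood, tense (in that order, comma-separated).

Segment: fut-o-ngo-tha-topngip.
evidentiality: tha- → hearsay.
aspect: ngo- → progressive.
mood: o- → optative.
tense: fut- → future.

hearsay, progressive, optative, future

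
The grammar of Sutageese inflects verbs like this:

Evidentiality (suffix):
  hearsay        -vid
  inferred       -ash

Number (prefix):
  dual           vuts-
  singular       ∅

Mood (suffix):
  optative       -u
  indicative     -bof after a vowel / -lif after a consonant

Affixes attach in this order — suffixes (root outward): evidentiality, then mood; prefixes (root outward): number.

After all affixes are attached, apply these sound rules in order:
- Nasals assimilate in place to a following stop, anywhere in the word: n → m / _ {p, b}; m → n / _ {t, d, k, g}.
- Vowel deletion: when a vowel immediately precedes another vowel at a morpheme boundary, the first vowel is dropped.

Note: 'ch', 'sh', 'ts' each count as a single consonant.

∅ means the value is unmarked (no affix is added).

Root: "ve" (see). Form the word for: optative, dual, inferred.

vutsvashu

Attach number dual vuts- → vutsve.
Attach evidentiality inferred -ash → vutsveash.
Attach mood optative -u → vutsveashu.
Nasal assimilation: no change.
Apply vowel deletion: vutsveashu → vutsvashu.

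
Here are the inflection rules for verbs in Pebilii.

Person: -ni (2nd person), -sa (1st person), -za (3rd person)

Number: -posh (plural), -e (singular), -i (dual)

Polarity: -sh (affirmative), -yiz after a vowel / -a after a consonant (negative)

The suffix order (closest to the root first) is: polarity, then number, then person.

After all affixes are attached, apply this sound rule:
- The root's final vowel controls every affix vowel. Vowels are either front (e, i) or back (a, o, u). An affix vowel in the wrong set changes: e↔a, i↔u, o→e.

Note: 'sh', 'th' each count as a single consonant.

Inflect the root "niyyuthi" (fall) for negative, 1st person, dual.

niyyuthiyizise

Attach polarity negative -yiz (after vowel 'i') → niyyuthiyiz.
Attach number dual -i → niyyuthiyizi.
Attach person 1st person -sa → niyyuthiyizisa.
Apply vowel harmony: niyyuthiyizisa → niyyuthiyizise.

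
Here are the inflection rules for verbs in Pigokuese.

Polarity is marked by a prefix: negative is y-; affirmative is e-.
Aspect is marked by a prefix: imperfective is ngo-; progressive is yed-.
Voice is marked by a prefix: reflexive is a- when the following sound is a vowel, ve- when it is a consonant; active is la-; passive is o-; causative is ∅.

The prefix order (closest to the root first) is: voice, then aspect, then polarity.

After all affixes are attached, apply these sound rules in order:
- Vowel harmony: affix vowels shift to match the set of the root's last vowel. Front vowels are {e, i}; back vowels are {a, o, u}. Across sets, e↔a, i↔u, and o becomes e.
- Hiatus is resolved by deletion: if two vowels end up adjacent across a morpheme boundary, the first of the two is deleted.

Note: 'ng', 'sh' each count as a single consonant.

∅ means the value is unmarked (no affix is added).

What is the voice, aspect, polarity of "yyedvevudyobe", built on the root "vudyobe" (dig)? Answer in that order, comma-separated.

reflexive, progressive, negative

Segment: y-yed-ve-vudyobe.
voice: a/ve- → reflexive.
aspect: yed- → progressive.
polarity: y- → negative.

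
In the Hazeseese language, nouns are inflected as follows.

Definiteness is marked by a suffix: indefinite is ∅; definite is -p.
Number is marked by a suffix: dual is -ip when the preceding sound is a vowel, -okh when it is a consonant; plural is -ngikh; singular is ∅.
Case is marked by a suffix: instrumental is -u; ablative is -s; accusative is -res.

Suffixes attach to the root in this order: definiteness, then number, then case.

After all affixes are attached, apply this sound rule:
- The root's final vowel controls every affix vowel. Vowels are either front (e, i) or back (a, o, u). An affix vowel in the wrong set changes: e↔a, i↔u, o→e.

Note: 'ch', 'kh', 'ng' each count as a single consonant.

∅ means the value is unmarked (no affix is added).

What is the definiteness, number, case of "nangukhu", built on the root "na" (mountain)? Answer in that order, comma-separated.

indefinite, plural, instrumental

Segment: na-ngikh-u.
definiteness: ∅ → indefinite.
number: -ngikh → plural.
case: -u → instrumental.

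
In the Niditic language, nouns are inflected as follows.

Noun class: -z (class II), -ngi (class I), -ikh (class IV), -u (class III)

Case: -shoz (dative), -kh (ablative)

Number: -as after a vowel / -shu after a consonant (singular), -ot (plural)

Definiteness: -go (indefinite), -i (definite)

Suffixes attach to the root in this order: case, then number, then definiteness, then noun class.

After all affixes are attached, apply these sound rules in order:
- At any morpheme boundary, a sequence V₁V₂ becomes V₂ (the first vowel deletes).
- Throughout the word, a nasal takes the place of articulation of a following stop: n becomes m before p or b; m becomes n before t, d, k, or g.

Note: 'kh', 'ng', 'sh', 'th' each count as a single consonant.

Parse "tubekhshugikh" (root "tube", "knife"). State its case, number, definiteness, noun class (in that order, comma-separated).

Segment: tube-kh-shu-go-ikh.
case: -kh → ablative.
number: -as/shu → singular.
definiteness: -go → indefinite.
noun class: -ikh → class IV.

ablative, singular, indefinite, class IV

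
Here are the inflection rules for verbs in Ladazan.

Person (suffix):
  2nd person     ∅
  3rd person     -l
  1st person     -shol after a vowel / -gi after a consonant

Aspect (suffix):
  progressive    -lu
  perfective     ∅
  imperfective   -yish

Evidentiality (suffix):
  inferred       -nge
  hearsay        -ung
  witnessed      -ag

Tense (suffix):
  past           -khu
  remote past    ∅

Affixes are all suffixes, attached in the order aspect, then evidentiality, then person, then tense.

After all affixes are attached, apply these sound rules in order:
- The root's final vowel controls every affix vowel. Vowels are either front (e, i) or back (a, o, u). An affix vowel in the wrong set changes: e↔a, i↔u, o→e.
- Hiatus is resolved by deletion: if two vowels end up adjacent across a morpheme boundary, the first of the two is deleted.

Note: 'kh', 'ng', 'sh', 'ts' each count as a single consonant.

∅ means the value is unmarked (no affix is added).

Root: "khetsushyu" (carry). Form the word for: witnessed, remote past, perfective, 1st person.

khetsushyaggu

aspect = perfective: zero marking, form stays khetsushyu.
Attach evidentiality witnessed -ag → khetsushyuag.
Attach person 1st person -gi (after consonant 'g') → khetsushyuaggi.
tense = remote past: zero marking, form stays khetsushyuaggi.
Apply vowel harmony: khetsushyuaggi → khetsushyuaggu.
Apply vowel deletion: khetsushyuaggu → khetsushyaggu.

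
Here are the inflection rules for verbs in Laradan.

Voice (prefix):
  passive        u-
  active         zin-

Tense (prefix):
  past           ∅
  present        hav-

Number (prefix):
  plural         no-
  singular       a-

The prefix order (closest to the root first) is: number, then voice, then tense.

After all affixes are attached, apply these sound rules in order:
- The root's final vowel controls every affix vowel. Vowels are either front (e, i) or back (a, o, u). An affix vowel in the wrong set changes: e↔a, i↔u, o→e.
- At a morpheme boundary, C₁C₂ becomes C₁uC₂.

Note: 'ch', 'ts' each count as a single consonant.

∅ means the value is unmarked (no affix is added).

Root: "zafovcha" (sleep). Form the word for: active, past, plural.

Attach number plural no- → nozafovcha.
Attach voice active zin- → zinnozafovcha.
tense = past: zero marking, form stays zinnozafovcha.
Apply vowel harmony: zinnozafovcha → zunnozafovcha.
Apply epenthesis: zunnozafovcha → zununozafovcha.

zununozafovcha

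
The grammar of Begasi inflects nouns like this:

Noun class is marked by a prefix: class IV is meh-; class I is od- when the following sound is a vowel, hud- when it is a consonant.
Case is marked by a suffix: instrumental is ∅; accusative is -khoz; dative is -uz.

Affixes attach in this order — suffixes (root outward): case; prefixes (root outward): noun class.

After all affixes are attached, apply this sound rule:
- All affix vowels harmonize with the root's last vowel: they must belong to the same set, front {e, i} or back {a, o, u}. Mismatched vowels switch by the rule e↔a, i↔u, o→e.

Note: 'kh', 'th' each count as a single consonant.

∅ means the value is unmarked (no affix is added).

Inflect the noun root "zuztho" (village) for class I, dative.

Attach case dative -uz → zuzthouz.
Attach noun class class I hud- (before consonant 'z') → hudzuzthouz.
Vowel harmony: no change.

hudzuzthouz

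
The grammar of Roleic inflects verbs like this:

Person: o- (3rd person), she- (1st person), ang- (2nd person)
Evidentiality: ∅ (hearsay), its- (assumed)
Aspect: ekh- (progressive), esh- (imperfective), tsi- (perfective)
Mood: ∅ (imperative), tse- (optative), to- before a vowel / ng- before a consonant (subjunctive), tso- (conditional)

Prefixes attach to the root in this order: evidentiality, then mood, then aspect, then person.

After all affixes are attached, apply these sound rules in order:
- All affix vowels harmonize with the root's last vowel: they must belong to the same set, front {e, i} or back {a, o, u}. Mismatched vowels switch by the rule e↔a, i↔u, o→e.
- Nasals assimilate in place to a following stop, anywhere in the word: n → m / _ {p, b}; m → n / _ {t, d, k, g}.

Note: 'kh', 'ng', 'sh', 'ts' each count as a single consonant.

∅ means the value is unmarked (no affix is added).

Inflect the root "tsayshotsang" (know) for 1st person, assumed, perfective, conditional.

shatsutsoutstsayshotsang

Attach evidentiality assumed its- → itstsayshotsang.
Attach mood conditional tso- → tsoitstsayshotsang.
Attach aspect perfective tsi- → tsitsoitstsayshotsang.
Attach person 1st person she- → shetsitsoitstsayshotsang.
Apply vowel harmony: shetsitsoitstsayshotsang → shatsutsoutstsayshotsang.
Nasal assimilation: no change.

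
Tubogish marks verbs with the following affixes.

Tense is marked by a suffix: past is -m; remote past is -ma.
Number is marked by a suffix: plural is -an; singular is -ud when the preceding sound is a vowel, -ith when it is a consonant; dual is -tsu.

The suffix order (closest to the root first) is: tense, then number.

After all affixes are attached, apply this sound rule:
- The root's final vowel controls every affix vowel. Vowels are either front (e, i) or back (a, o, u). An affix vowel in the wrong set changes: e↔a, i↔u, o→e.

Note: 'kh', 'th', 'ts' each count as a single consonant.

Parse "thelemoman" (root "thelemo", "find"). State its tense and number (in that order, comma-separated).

past, plural

Segment: thelemo-m-an.
tense: -m → past.
number: -an → plural.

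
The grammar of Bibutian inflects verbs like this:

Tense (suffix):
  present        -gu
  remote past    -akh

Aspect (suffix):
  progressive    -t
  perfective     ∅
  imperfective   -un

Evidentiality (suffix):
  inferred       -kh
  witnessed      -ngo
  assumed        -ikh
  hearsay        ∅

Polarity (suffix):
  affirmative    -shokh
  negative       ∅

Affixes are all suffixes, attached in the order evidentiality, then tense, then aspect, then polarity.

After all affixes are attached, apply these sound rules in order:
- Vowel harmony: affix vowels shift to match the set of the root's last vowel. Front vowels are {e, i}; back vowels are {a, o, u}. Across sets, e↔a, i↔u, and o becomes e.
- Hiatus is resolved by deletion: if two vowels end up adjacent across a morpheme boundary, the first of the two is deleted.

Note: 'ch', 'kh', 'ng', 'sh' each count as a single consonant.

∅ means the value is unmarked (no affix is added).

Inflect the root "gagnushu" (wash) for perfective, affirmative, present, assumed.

Attach evidentiality assumed -ikh → gagnushuikh.
Attach tense present -gu → gagnushuikhgu.
aspect = perfective: zero marking, form stays gagnushuikhgu.
Attach polarity affirmative -shokh → gagnushuikhgushokh.
Apply vowel harmony: gagnushuikhgushokh → gagnushuukhgushokh.
Apply vowel deletion: gagnushuukhgushokh → gagnushukhgushokh.

gagnushukhgushokh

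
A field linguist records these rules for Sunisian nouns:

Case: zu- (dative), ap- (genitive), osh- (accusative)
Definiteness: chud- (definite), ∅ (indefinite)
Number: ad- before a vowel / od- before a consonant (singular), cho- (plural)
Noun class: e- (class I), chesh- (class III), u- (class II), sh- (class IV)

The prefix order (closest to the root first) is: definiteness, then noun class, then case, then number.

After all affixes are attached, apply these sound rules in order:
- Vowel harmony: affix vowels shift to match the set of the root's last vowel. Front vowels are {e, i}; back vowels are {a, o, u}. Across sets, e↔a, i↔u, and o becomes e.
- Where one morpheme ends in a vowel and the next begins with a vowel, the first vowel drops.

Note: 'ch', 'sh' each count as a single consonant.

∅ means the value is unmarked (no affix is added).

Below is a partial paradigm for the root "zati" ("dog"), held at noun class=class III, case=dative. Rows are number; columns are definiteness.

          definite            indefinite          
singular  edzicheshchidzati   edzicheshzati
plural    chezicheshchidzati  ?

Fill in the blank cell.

chezicheshzati

definiteness = indefinite: zero marking, form stays zati.
Attach noun class class III chesh- → cheshzati.
Attach case dative zu- → zucheshzati.
Attach number plural cho- → chozucheshzati.
Apply vowel harmony: chozucheshzati → chezicheshzati.
Vowel deletion: no change.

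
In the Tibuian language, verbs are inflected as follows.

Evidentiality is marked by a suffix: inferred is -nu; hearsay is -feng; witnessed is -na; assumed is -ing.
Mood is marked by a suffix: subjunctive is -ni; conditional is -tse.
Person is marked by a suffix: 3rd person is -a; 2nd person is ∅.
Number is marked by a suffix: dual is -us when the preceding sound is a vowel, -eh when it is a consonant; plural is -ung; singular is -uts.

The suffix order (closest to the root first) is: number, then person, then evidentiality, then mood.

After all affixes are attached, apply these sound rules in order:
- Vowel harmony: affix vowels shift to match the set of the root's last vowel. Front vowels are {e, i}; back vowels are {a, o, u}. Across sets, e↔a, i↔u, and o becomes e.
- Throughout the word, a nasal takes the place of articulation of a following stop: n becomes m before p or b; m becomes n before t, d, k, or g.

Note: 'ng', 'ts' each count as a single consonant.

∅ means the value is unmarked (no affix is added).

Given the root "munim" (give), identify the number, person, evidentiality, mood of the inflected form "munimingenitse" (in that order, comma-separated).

Segment: munim-ung-a-nu-tse.
number: -ung → plural.
person: -a → 3rd person.
evidentiality: -nu → inferred.
mood: -tse → conditional.

plural, 3rd person, inferred, conditional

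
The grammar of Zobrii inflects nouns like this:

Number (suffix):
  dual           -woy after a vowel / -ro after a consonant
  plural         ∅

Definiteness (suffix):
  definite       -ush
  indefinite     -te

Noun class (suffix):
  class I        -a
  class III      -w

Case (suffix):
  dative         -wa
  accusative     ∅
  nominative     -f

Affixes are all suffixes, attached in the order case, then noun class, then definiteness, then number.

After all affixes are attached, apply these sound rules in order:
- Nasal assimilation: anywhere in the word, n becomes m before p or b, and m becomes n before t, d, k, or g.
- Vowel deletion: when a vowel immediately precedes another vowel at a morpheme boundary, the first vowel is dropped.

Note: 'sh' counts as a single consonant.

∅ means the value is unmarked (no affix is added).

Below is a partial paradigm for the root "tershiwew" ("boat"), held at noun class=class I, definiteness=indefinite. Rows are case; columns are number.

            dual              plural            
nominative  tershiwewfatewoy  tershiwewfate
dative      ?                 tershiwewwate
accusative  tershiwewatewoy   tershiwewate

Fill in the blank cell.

Attach case dative -wa → tershiwewwa.
Attach noun class class I -a → tershiwewwaa.
Attach definiteness indefinite -te → tershiwewwaate.
Attach number dual -woy (after vowel 'e') → tershiwewwaatewoy.
Nasal assimilation: no change.
Apply vowel deletion: tershiwewwaatewoy → tershiwewwatewoy.

tershiwewwatewoy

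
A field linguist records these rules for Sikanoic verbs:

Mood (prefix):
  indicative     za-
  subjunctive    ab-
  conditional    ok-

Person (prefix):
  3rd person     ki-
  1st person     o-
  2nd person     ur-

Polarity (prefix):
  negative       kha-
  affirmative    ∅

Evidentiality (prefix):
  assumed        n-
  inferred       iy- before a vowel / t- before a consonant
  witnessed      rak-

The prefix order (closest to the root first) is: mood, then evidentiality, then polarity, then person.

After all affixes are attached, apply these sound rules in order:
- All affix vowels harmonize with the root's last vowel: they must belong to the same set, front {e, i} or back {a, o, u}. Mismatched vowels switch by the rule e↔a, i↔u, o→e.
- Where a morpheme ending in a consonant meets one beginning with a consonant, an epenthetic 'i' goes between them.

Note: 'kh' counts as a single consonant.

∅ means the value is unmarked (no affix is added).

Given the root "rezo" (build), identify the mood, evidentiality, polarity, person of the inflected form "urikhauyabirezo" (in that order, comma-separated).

Segment: ur-kha-iy-ab-rezo.
mood: ab- → subjunctive.
evidentiality: iy/t- → inferred.
polarity: kha- → negative.
person: ur- → 2nd person.

subjunctive, inferred, negative, 2nd person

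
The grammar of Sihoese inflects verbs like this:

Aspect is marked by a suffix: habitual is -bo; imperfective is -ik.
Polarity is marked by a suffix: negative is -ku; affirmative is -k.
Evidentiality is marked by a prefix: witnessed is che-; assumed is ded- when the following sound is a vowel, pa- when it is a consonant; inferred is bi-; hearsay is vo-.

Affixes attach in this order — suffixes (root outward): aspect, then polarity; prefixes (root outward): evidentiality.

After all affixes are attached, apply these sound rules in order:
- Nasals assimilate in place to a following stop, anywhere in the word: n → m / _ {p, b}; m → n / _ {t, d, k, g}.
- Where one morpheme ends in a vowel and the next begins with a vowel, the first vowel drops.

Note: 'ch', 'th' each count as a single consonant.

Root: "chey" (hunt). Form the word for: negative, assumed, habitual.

Attach aspect habitual -bo → cheybo.
Attach evidentiality assumed pa- (before consonant 'ch') → pacheybo.
Attach polarity negative -ku → pacheyboku.
Nasal assimilation: no change.
Vowel deletion: no change.

pacheyboku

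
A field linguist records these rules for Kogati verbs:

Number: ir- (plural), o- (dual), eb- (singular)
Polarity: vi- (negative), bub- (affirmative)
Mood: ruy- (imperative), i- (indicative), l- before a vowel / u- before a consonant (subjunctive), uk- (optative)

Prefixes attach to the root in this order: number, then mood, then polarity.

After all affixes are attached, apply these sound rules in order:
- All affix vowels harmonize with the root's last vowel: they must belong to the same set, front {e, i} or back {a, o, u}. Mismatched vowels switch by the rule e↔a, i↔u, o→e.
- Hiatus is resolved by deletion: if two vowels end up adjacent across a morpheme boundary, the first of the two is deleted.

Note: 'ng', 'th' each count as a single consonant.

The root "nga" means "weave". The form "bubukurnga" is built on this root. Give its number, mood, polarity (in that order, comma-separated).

Segment: bub-uk-ir-nga.
number: ir- → plural.
mood: uk- → optative.
polarity: bub- → affirmative.

plural, optative, affirmative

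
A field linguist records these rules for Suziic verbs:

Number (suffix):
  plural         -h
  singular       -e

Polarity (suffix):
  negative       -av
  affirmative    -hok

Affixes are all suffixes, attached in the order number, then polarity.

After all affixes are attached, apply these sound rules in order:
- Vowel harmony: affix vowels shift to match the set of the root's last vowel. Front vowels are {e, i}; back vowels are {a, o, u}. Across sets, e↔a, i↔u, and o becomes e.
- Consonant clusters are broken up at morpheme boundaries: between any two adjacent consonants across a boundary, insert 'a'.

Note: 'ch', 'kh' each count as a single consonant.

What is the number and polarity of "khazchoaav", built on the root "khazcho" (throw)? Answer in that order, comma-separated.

singular, negative

Segment: khazcho-e-av.
number: -e → singular.
polarity: -av → negative.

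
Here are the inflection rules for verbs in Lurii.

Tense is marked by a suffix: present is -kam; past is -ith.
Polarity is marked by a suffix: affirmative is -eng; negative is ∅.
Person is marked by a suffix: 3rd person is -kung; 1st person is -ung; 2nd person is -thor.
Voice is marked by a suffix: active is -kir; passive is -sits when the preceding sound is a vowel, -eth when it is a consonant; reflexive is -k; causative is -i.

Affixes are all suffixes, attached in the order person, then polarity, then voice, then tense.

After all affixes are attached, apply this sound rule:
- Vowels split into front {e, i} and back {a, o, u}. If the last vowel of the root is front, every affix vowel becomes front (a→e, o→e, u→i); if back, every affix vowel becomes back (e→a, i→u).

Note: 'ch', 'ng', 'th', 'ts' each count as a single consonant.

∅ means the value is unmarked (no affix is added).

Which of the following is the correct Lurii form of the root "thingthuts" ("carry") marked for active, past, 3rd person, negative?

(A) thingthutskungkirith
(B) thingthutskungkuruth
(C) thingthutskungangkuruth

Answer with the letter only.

Attach person 3rd person -kung → thingthutskung.
polarity = negative: zero marking, form stays thingthutskung.
Attach voice active -kir → thingthutskungkir.
Attach tense past -ith → thingthutskungkirith.
Apply vowel harmony: thingthutskungkirith → thingthutskungkuruth.
So the correct form is thingthutskungkuruth, option (B).
(A) thingthutskungkirith is wrong: it fails to apply the sound rule(s).
(C) thingthutskungangkuruth is wrong: it uses affirmative instead of negative for polarity.

B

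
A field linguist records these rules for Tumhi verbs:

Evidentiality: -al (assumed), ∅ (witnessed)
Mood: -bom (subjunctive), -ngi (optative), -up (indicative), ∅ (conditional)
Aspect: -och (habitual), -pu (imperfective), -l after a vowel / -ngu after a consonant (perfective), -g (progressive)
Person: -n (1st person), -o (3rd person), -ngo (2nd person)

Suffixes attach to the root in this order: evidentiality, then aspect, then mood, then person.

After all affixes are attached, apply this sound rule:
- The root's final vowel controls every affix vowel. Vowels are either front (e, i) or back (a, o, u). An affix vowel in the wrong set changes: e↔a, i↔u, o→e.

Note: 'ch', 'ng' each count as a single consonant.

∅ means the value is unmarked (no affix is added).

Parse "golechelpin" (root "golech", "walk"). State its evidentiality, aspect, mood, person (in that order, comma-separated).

assumed, imperfective, conditional, 1st person

Segment: golech-al-pu-n.
evidentiality: -al → assumed.
aspect: -pu → imperfective.
mood: ∅ → conditional.
person: -n → 1st person.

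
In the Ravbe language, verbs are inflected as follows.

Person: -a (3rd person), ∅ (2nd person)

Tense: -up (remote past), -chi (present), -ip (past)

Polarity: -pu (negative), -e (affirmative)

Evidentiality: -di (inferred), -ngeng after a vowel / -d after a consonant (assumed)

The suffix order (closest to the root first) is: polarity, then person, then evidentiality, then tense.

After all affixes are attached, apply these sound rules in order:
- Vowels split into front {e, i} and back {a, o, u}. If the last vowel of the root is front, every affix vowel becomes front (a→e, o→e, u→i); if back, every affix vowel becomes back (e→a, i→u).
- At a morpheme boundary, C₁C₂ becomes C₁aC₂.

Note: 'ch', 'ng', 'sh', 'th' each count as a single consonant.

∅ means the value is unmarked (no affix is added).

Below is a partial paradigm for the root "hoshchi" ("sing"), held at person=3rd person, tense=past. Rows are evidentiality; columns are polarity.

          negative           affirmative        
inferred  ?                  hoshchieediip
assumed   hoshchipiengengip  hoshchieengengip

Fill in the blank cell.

hoshchipiediip

Attach polarity negative -pu → hoshchipu.
Attach person 3rd person -a → hoshchipua.
Attach evidentiality inferred -di → hoshchipuadi.
Attach tense past -ip → hoshchipuadiip.
Apply vowel harmony: hoshchipuadiip → hoshchipiediip.
Epenthesis: no change.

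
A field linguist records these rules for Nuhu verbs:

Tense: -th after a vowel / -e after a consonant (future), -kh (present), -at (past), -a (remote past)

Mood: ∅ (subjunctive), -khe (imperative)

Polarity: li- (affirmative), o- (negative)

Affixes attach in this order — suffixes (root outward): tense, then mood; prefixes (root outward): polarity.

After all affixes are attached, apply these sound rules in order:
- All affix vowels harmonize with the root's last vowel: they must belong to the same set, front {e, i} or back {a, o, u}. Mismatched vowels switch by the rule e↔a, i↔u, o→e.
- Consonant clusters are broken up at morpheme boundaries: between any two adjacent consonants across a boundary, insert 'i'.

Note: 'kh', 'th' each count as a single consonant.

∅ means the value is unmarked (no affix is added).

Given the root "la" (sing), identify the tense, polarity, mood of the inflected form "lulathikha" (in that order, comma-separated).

future, affirmative, imperative

Segment: li-la-th-khe.
tense: -th/e → future.
polarity: li- → affirmative.
mood: -khe → imperative.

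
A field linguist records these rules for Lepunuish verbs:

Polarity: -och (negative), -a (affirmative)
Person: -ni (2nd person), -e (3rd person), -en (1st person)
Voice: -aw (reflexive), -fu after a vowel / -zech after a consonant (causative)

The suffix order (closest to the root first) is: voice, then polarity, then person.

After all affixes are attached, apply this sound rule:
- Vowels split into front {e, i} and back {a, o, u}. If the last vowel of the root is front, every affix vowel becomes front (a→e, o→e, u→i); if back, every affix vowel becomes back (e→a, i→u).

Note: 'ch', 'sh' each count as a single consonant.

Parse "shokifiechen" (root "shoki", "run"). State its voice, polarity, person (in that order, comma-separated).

Segment: shoki-fu-och-en.
voice: -fu/zech → causative.
polarity: -och → negative.
person: -en → 1st person.

causative, negative, 1st person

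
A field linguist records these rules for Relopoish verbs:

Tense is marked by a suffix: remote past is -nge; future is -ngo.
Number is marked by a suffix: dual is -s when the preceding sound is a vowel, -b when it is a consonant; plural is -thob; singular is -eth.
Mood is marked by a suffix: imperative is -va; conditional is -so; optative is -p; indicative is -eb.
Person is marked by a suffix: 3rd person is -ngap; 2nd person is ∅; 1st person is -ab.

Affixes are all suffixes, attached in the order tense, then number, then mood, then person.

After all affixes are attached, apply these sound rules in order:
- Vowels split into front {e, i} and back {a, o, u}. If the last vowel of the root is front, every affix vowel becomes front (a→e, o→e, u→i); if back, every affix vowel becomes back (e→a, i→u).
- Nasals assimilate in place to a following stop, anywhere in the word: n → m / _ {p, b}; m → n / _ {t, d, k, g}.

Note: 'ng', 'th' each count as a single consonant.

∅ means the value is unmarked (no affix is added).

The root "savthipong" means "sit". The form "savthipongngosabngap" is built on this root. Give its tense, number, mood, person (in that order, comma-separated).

future, dual, indicative, 3rd person

Segment: savthipong-ngo-s-eb-ngap.
tense: -ngo → future.
number: -s/b → dual.
mood: -eb → indicative.
person: -ngap → 3rd person.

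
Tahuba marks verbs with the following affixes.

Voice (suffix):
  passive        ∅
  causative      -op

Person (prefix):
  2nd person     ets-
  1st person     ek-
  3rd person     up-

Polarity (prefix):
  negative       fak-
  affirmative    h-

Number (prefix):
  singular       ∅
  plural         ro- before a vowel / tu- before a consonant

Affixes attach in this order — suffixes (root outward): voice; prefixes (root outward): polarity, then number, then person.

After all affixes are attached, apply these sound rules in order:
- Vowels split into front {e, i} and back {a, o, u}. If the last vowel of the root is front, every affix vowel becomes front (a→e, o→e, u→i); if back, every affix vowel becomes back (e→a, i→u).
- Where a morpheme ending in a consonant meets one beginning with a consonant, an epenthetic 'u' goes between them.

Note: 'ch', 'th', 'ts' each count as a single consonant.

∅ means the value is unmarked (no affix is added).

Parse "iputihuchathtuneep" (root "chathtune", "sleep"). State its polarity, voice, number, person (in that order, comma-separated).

Segment: up-tu-h-chathtune-op.
polarity: h- → affirmative.
voice: -op → causative.
number: ro/tu- → plural.
person: up- → 3rd person.

affirmative, causative, plural, 3rd person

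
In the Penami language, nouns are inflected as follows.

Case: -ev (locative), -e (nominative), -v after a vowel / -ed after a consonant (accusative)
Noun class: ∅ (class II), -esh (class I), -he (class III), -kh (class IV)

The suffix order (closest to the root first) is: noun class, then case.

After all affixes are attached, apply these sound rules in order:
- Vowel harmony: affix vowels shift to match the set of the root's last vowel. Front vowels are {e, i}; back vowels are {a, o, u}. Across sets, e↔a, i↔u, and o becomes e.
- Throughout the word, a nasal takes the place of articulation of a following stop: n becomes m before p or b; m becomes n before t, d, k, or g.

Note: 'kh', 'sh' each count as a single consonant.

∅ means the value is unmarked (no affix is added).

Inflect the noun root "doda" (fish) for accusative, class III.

dodahav

Attach noun class class III -he → dodahe.
Attach case accusative -v (after vowel 'e') → dodahev.
Apply vowel harmony: dodahev → dodahav.
Nasal assimilation: no change.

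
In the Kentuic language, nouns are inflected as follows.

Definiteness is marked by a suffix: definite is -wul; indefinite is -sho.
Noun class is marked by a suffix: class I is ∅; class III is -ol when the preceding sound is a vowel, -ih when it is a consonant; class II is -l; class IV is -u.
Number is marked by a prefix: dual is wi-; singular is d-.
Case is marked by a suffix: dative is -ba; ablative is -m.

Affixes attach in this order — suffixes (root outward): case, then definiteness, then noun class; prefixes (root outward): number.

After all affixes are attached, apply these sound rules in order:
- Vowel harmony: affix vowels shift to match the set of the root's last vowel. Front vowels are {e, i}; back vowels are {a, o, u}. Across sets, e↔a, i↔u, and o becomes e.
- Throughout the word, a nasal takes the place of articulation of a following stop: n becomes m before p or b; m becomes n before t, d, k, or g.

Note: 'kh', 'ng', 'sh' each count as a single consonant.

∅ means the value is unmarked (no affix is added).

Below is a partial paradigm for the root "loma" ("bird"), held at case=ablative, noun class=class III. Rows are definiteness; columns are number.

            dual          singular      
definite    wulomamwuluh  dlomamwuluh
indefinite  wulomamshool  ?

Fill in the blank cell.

Attach case ablative -m → lomam.
Attach definiteness indefinite -sho → lomamsho.
Attach noun class class III -ol (after vowel 'o') → lomamshool.
Attach number singular d- → dlomamshool.
Vowel harmony: no change.
Nasal assimilation: no change.

dlomamshool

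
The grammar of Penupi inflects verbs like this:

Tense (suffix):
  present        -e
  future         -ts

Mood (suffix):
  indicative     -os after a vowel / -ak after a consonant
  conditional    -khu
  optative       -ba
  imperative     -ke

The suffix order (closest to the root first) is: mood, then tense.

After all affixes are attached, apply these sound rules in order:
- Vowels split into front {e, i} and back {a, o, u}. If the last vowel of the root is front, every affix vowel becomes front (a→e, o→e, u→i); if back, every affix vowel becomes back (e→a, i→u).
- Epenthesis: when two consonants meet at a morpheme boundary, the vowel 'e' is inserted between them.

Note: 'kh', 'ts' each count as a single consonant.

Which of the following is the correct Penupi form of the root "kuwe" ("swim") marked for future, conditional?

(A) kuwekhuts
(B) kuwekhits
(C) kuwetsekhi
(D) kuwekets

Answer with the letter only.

Attach mood conditional -khu → kuwekhu.
Attach tense future -ts → kuwekhuts.
Apply vowel harmony: kuwekhuts → kuwekhits.
Epenthesis: no change.
So the correct form is kuwekhits, option (B).
(C) kuwetsekhi is wrong: it has the affixes in the wrong order.
(A) kuwekhuts is wrong: it fails to apply the sound rule(s).
(D) kuwekets is wrong: it uses imperative instead of conditional for mood.

B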